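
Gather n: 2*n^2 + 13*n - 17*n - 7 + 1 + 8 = 2*n^2 - 4*n + 2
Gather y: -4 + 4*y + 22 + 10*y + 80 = 14*y + 98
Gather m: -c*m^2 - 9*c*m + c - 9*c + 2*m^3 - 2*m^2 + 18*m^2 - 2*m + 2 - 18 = -8*c + 2*m^3 + m^2*(16 - c) + m*(-9*c - 2) - 16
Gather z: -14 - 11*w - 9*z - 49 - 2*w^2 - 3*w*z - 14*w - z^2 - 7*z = -2*w^2 - 25*w - z^2 + z*(-3*w - 16) - 63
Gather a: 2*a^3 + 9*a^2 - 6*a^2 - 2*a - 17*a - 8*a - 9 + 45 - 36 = 2*a^3 + 3*a^2 - 27*a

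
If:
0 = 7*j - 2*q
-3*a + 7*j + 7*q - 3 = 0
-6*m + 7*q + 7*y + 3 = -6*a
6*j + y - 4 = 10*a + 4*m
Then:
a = -231*y/944 - 55/118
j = 3/59 - 11*y/472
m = 1561*y/1888 + 57/236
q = 21/118 - 77*y/944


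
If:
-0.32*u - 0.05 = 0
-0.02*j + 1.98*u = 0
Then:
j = -15.47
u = -0.16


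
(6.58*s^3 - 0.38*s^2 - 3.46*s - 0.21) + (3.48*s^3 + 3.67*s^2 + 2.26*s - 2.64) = 10.06*s^3 + 3.29*s^2 - 1.2*s - 2.85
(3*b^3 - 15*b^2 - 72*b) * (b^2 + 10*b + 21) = 3*b^5 + 15*b^4 - 159*b^3 - 1035*b^2 - 1512*b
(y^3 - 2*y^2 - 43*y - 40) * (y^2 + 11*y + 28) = y^5 + 9*y^4 - 37*y^3 - 569*y^2 - 1644*y - 1120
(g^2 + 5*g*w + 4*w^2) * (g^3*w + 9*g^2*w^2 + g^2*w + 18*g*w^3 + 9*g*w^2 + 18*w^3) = g^5*w + 14*g^4*w^2 + g^4*w + 67*g^3*w^3 + 14*g^3*w^2 + 126*g^2*w^4 + 67*g^2*w^3 + 72*g*w^5 + 126*g*w^4 + 72*w^5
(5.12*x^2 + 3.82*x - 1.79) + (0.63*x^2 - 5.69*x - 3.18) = 5.75*x^2 - 1.87*x - 4.97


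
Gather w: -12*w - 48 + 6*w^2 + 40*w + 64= 6*w^2 + 28*w + 16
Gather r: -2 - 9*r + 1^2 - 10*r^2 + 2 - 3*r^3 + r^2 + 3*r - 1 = -3*r^3 - 9*r^2 - 6*r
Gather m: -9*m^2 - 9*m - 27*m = -9*m^2 - 36*m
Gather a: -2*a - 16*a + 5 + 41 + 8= 54 - 18*a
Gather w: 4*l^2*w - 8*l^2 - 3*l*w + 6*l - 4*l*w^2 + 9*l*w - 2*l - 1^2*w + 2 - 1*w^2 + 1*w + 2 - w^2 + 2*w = -8*l^2 + 4*l + w^2*(-4*l - 2) + w*(4*l^2 + 6*l + 2) + 4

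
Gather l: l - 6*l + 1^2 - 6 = -5*l - 5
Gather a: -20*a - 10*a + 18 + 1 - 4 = 15 - 30*a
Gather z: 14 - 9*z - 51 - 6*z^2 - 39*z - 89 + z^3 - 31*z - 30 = z^3 - 6*z^2 - 79*z - 156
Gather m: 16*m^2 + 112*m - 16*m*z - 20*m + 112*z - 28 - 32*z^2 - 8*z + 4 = 16*m^2 + m*(92 - 16*z) - 32*z^2 + 104*z - 24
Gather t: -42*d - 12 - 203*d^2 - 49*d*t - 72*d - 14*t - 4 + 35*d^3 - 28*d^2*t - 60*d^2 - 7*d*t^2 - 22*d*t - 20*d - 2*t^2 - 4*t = 35*d^3 - 263*d^2 - 134*d + t^2*(-7*d - 2) + t*(-28*d^2 - 71*d - 18) - 16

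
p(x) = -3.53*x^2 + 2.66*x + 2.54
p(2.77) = -17.18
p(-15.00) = -831.61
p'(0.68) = -2.14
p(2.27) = -9.61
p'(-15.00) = 108.56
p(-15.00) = -831.61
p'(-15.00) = 108.56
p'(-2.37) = 19.39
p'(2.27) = -13.37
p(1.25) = 0.35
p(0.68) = 2.72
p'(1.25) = -6.16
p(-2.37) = -23.59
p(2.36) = -10.84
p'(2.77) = -16.90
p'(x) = 2.66 - 7.06*x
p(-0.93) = -2.99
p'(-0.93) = 9.23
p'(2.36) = -14.00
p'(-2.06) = 17.20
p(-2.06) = -17.92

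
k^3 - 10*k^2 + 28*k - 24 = (k - 6)*(k - 2)^2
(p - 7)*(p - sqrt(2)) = p^2 - 7*p - sqrt(2)*p + 7*sqrt(2)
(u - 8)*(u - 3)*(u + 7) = u^3 - 4*u^2 - 53*u + 168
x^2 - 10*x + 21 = (x - 7)*(x - 3)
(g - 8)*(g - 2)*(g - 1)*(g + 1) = g^4 - 10*g^3 + 15*g^2 + 10*g - 16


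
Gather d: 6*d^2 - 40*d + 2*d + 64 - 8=6*d^2 - 38*d + 56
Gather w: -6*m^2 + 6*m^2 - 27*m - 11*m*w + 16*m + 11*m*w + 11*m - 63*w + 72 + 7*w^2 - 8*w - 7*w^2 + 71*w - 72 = 0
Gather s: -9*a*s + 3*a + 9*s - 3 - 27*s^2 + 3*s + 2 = 3*a - 27*s^2 + s*(12 - 9*a) - 1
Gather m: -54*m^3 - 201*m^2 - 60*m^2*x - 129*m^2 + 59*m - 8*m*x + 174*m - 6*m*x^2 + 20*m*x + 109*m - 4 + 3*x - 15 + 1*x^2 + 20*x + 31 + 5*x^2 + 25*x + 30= -54*m^3 + m^2*(-60*x - 330) + m*(-6*x^2 + 12*x + 342) + 6*x^2 + 48*x + 42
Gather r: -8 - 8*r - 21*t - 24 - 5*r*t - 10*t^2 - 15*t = r*(-5*t - 8) - 10*t^2 - 36*t - 32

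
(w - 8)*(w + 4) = w^2 - 4*w - 32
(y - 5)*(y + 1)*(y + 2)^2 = y^4 - 17*y^2 - 36*y - 20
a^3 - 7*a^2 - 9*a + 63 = (a - 7)*(a - 3)*(a + 3)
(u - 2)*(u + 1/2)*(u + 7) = u^3 + 11*u^2/2 - 23*u/2 - 7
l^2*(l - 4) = l^3 - 4*l^2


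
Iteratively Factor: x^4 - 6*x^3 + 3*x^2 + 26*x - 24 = (x - 1)*(x^3 - 5*x^2 - 2*x + 24) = (x - 3)*(x - 1)*(x^2 - 2*x - 8) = (x - 4)*(x - 3)*(x - 1)*(x + 2)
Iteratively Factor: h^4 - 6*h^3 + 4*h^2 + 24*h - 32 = (h - 4)*(h^3 - 2*h^2 - 4*h + 8) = (h - 4)*(h + 2)*(h^2 - 4*h + 4) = (h - 4)*(h - 2)*(h + 2)*(h - 2)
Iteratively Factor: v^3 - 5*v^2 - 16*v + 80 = (v - 4)*(v^2 - v - 20) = (v - 5)*(v - 4)*(v + 4)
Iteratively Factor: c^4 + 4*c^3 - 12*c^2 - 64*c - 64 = (c + 2)*(c^3 + 2*c^2 - 16*c - 32) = (c + 2)*(c + 4)*(c^2 - 2*c - 8) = (c - 4)*(c + 2)*(c + 4)*(c + 2)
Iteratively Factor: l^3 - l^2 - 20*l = (l + 4)*(l^2 - 5*l) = l*(l + 4)*(l - 5)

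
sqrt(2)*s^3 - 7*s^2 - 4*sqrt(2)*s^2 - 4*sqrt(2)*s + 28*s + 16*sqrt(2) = (s - 4)*(s - 4*sqrt(2))*(sqrt(2)*s + 1)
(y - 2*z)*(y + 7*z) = y^2 + 5*y*z - 14*z^2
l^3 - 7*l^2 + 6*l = l*(l - 6)*(l - 1)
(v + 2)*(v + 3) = v^2 + 5*v + 6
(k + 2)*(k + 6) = k^2 + 8*k + 12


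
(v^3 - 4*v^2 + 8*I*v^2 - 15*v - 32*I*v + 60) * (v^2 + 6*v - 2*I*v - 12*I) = v^5 + 2*v^4 + 6*I*v^4 - 23*v^3 + 12*I*v^3 + 2*v^2 - 114*I*v^2 - 24*v + 60*I*v - 720*I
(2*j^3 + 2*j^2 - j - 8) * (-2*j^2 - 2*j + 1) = -4*j^5 - 8*j^4 + 20*j^2 + 15*j - 8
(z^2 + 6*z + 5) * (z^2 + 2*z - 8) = z^4 + 8*z^3 + 9*z^2 - 38*z - 40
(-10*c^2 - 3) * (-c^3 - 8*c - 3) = 10*c^5 + 83*c^3 + 30*c^2 + 24*c + 9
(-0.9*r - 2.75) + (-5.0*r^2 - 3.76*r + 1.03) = -5.0*r^2 - 4.66*r - 1.72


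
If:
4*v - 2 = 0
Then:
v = 1/2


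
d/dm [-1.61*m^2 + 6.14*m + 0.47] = 6.14 - 3.22*m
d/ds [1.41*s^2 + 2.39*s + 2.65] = 2.82*s + 2.39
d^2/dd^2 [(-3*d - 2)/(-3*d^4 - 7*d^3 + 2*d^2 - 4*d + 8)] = 2*(162*d^7 + 684*d^6 + 1017*d^5 + 246*d^4 + 472*d^3 + 1488*d^2 + 144*d + 96)/(27*d^12 + 189*d^11 + 387*d^10 + 199*d^9 + 30*d^8 - 480*d^7 - 1088*d^6 + 480*d^5 - 960*d^4 + 1792*d^3 - 768*d^2 + 768*d - 512)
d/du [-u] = -1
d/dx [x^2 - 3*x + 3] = 2*x - 3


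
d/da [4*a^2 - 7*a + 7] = 8*a - 7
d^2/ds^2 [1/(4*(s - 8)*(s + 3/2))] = (4*(s - 8)^2 + 2*(s - 8)*(2*s + 3) + (2*s + 3)^2)/((s - 8)^3*(2*s + 3)^3)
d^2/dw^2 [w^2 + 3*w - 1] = 2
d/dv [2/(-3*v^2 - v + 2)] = 2*(6*v + 1)/(3*v^2 + v - 2)^2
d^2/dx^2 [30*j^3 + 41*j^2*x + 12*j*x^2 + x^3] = 24*j + 6*x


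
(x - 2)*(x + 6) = x^2 + 4*x - 12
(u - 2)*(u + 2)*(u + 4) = u^3 + 4*u^2 - 4*u - 16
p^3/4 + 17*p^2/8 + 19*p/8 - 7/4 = (p/4 + 1/2)*(p - 1/2)*(p + 7)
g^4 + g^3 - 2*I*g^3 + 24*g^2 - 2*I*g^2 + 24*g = g*(g + 1)*(g - 6*I)*(g + 4*I)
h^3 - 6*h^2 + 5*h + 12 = (h - 4)*(h - 3)*(h + 1)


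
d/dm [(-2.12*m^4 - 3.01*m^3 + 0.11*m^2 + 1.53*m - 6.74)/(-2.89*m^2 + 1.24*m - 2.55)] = (12.2536*m^5 + 0.812499999999998*m^4 + 14.1592*m^3 + 27.5846*m^2 - 39.5182*m + 4.4561)/(8.3521*m^4 - 7.1672*m^3 + 16.2766*m^2 - 6.324*m + 6.5025)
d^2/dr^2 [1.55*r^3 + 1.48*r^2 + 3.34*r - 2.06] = 9.3*r + 2.96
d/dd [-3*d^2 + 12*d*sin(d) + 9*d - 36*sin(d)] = 12*d*cos(d) - 6*d + 12*sin(d) - 36*cos(d) + 9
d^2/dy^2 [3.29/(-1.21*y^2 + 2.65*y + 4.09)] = (-9.633778*y^2 + 21.09877*y + 3.29*(2.42*y - 2.65)*(4.84*y - 5.3) + 32.563762)/(-1.21*y^2 + 2.65*y + 4.09)^3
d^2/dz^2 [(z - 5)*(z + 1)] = 2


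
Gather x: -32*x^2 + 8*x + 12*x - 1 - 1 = -32*x^2 + 20*x - 2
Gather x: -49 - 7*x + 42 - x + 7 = -8*x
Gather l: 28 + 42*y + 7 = 42*y + 35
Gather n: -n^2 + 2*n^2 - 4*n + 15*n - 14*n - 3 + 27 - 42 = n^2 - 3*n - 18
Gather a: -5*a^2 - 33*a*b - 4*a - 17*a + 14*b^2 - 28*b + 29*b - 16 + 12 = -5*a^2 + a*(-33*b - 21) + 14*b^2 + b - 4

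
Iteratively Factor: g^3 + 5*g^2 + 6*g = (g)*(g^2 + 5*g + 6) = g*(g + 3)*(g + 2)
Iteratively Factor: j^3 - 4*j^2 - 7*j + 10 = (j - 5)*(j^2 + j - 2) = (j - 5)*(j - 1)*(j + 2)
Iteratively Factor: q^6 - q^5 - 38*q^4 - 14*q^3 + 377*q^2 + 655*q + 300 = (q + 1)*(q^5 - 2*q^4 - 36*q^3 + 22*q^2 + 355*q + 300) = (q + 1)*(q + 4)*(q^4 - 6*q^3 - 12*q^2 + 70*q + 75) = (q + 1)*(q + 3)*(q + 4)*(q^3 - 9*q^2 + 15*q + 25) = (q - 5)*(q + 1)*(q + 3)*(q + 4)*(q^2 - 4*q - 5) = (q - 5)^2*(q + 1)*(q + 3)*(q + 4)*(q + 1)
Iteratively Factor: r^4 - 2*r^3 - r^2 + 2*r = (r - 1)*(r^3 - r^2 - 2*r) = (r - 2)*(r - 1)*(r^2 + r) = (r - 2)*(r - 1)*(r + 1)*(r)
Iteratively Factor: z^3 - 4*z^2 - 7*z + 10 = (z - 1)*(z^2 - 3*z - 10) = (z - 1)*(z + 2)*(z - 5)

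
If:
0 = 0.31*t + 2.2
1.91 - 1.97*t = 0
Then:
No Solution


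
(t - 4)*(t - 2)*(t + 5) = t^3 - t^2 - 22*t + 40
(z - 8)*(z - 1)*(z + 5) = z^3 - 4*z^2 - 37*z + 40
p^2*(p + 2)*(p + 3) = p^4 + 5*p^3 + 6*p^2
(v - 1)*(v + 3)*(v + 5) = v^3 + 7*v^2 + 7*v - 15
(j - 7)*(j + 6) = j^2 - j - 42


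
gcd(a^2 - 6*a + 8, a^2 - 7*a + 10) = a - 2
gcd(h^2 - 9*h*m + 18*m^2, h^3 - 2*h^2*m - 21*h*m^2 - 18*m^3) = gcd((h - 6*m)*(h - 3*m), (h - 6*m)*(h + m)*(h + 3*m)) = h - 6*m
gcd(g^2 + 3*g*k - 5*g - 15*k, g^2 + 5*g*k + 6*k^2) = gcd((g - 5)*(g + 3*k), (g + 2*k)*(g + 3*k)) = g + 3*k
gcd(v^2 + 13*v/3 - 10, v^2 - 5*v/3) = v - 5/3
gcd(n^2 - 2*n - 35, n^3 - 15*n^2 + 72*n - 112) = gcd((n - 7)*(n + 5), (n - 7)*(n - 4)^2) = n - 7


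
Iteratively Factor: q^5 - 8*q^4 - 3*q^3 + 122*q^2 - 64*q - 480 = (q - 4)*(q^4 - 4*q^3 - 19*q^2 + 46*q + 120) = (q - 4)*(q + 3)*(q^3 - 7*q^2 + 2*q + 40) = (q - 5)*(q - 4)*(q + 3)*(q^2 - 2*q - 8) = (q - 5)*(q - 4)*(q + 2)*(q + 3)*(q - 4)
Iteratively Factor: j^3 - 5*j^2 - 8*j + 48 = (j - 4)*(j^2 - j - 12) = (j - 4)^2*(j + 3)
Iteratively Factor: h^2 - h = (h)*(h - 1)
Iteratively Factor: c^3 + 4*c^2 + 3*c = (c + 3)*(c^2 + c) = (c + 1)*(c + 3)*(c)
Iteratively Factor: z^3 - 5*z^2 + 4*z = (z - 4)*(z^2 - z) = z*(z - 4)*(z - 1)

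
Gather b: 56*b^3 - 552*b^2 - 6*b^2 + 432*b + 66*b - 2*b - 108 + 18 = 56*b^3 - 558*b^2 + 496*b - 90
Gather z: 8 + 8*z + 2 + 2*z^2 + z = 2*z^2 + 9*z + 10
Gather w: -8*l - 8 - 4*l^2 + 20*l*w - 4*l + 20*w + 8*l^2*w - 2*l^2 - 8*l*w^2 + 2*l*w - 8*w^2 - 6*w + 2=-6*l^2 - 12*l + w^2*(-8*l - 8) + w*(8*l^2 + 22*l + 14) - 6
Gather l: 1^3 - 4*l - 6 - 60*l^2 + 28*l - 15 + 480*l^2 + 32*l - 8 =420*l^2 + 56*l - 28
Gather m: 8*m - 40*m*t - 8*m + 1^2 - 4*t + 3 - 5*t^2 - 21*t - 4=-40*m*t - 5*t^2 - 25*t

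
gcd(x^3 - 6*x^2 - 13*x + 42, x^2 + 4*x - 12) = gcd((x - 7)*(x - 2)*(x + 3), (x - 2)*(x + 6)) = x - 2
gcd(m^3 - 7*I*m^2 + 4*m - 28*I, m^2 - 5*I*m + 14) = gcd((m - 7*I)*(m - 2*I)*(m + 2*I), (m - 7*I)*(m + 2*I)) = m^2 - 5*I*m + 14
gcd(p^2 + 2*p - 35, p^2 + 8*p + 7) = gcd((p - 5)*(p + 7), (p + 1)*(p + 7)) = p + 7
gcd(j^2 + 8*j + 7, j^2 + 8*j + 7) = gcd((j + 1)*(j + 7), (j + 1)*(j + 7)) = j^2 + 8*j + 7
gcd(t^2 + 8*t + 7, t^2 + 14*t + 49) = t + 7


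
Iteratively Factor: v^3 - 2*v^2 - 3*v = (v + 1)*(v^2 - 3*v) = (v - 3)*(v + 1)*(v)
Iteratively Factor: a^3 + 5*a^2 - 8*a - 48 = (a - 3)*(a^2 + 8*a + 16) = (a - 3)*(a + 4)*(a + 4)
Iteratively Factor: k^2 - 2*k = (k)*(k - 2)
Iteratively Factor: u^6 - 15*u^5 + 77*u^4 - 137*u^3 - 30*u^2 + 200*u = (u)*(u^5 - 15*u^4 + 77*u^3 - 137*u^2 - 30*u + 200) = u*(u - 5)*(u^4 - 10*u^3 + 27*u^2 - 2*u - 40) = u*(u - 5)*(u + 1)*(u^3 - 11*u^2 + 38*u - 40) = u*(u - 5)^2*(u + 1)*(u^2 - 6*u + 8) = u*(u - 5)^2*(u - 4)*(u + 1)*(u - 2)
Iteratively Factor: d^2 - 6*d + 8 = (d - 4)*(d - 2)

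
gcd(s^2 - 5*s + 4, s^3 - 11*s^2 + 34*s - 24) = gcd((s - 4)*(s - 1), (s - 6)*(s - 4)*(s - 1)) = s^2 - 5*s + 4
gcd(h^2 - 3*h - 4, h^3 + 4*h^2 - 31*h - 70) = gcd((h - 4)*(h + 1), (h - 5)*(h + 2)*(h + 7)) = 1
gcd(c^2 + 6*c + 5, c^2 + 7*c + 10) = c + 5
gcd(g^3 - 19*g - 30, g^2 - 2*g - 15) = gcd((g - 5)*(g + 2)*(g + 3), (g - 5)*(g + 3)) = g^2 - 2*g - 15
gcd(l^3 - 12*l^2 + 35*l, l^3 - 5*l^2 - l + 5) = l - 5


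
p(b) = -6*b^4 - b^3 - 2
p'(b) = -24*b^3 - 3*b^2 = b^2*(-24*b - 3)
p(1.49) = -34.88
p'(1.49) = -86.05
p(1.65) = -50.96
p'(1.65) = -115.98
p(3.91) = -1464.13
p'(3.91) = -1480.50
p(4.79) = -3270.49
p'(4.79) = -2706.49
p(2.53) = -264.02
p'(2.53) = -407.87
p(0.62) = -3.12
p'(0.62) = -6.87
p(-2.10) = -109.43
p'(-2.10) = 209.03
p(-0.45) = -2.15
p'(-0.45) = 1.58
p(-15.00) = -300377.00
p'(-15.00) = 80325.00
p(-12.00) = -122690.00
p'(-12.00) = 41040.00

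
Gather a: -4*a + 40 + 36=76 - 4*a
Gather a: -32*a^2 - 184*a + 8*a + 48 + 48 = -32*a^2 - 176*a + 96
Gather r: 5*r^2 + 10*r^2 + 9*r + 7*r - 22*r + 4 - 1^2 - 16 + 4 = 15*r^2 - 6*r - 9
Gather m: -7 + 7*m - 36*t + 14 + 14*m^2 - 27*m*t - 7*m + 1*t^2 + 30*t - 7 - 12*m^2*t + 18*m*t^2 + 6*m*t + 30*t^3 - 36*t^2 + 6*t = m^2*(14 - 12*t) + m*(18*t^2 - 21*t) + 30*t^3 - 35*t^2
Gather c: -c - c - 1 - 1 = -2*c - 2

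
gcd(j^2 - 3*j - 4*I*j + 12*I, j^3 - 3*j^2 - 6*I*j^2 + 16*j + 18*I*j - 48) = j - 3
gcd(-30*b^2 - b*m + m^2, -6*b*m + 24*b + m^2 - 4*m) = 6*b - m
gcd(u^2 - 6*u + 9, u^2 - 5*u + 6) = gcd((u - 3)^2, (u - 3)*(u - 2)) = u - 3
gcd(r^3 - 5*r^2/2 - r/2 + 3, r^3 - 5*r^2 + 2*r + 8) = r^2 - r - 2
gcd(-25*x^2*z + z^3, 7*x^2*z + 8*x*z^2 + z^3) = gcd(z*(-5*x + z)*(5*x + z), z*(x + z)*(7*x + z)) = z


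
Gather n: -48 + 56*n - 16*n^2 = -16*n^2 + 56*n - 48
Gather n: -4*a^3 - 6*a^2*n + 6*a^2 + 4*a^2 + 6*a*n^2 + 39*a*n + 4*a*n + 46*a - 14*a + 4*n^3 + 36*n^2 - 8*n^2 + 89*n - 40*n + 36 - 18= -4*a^3 + 10*a^2 + 32*a + 4*n^3 + n^2*(6*a + 28) + n*(-6*a^2 + 43*a + 49) + 18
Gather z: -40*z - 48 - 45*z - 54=-85*z - 102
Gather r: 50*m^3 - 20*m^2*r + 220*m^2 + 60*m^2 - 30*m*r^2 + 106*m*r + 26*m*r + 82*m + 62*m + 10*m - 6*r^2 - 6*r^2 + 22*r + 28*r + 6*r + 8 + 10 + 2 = 50*m^3 + 280*m^2 + 154*m + r^2*(-30*m - 12) + r*(-20*m^2 + 132*m + 56) + 20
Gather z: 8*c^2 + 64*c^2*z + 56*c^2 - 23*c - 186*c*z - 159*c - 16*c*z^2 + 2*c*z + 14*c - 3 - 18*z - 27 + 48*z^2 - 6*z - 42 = 64*c^2 - 168*c + z^2*(48 - 16*c) + z*(64*c^2 - 184*c - 24) - 72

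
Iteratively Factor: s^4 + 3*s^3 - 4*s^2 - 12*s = (s + 3)*(s^3 - 4*s) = (s + 2)*(s + 3)*(s^2 - 2*s) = (s - 2)*(s + 2)*(s + 3)*(s)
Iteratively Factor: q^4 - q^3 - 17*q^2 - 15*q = (q + 3)*(q^3 - 4*q^2 - 5*q) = (q + 1)*(q + 3)*(q^2 - 5*q) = (q - 5)*(q + 1)*(q + 3)*(q)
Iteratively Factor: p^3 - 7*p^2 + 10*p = (p - 5)*(p^2 - 2*p) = (p - 5)*(p - 2)*(p)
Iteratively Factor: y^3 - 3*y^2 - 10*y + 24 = (y + 3)*(y^2 - 6*y + 8) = (y - 4)*(y + 3)*(y - 2)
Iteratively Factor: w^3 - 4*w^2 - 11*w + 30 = (w - 5)*(w^2 + w - 6) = (w - 5)*(w + 3)*(w - 2)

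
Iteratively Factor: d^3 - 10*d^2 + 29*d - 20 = (d - 1)*(d^2 - 9*d + 20) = (d - 4)*(d - 1)*(d - 5)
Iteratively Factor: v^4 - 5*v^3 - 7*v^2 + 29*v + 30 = (v + 1)*(v^3 - 6*v^2 - v + 30) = (v - 3)*(v + 1)*(v^2 - 3*v - 10) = (v - 3)*(v + 1)*(v + 2)*(v - 5)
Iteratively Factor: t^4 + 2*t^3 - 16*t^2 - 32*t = (t)*(t^3 + 2*t^2 - 16*t - 32) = t*(t - 4)*(t^2 + 6*t + 8) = t*(t - 4)*(t + 2)*(t + 4)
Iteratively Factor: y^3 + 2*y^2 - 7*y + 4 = (y - 1)*(y^2 + 3*y - 4) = (y - 1)^2*(y + 4)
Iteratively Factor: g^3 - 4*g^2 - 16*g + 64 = (g - 4)*(g^2 - 16) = (g - 4)^2*(g + 4)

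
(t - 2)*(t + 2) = t^2 - 4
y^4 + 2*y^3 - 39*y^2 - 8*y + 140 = (y - 5)*(y - 2)*(y + 2)*(y + 7)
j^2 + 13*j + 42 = (j + 6)*(j + 7)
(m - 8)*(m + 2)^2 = m^3 - 4*m^2 - 28*m - 32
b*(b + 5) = b^2 + 5*b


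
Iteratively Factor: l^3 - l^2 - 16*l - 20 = (l + 2)*(l^2 - 3*l - 10) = (l + 2)^2*(l - 5)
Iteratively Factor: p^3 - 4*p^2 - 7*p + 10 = (p + 2)*(p^2 - 6*p + 5) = (p - 1)*(p + 2)*(p - 5)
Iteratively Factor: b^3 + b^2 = (b)*(b^2 + b) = b^2*(b + 1)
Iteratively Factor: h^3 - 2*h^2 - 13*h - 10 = (h + 1)*(h^2 - 3*h - 10) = (h - 5)*(h + 1)*(h + 2)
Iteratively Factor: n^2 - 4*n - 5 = (n + 1)*(n - 5)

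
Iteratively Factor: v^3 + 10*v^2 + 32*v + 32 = (v + 2)*(v^2 + 8*v + 16) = (v + 2)*(v + 4)*(v + 4)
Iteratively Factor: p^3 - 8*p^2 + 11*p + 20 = (p + 1)*(p^2 - 9*p + 20) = (p - 5)*(p + 1)*(p - 4)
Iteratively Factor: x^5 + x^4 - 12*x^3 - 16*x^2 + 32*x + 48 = (x - 3)*(x^4 + 4*x^3 - 16*x - 16) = (x - 3)*(x + 2)*(x^3 + 2*x^2 - 4*x - 8) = (x - 3)*(x + 2)^2*(x^2 - 4) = (x - 3)*(x + 2)^3*(x - 2)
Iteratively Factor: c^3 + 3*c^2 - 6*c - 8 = (c + 4)*(c^2 - c - 2) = (c + 1)*(c + 4)*(c - 2)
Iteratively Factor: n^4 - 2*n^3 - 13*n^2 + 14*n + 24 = (n + 3)*(n^3 - 5*n^2 + 2*n + 8) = (n - 4)*(n + 3)*(n^2 - n - 2) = (n - 4)*(n - 2)*(n + 3)*(n + 1)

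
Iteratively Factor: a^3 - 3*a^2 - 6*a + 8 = (a + 2)*(a^2 - 5*a + 4) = (a - 4)*(a + 2)*(a - 1)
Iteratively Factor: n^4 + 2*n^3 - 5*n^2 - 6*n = (n + 1)*(n^3 + n^2 - 6*n) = n*(n + 1)*(n^2 + n - 6) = n*(n + 1)*(n + 3)*(n - 2)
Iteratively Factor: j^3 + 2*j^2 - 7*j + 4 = (j - 1)*(j^2 + 3*j - 4) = (j - 1)*(j + 4)*(j - 1)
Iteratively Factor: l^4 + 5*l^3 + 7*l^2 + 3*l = (l)*(l^3 + 5*l^2 + 7*l + 3) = l*(l + 1)*(l^2 + 4*l + 3) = l*(l + 1)^2*(l + 3)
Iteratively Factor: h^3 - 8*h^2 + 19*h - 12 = (h - 3)*(h^2 - 5*h + 4) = (h - 4)*(h - 3)*(h - 1)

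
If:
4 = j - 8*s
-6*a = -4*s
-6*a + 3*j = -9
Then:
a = -7/10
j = -22/5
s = -21/20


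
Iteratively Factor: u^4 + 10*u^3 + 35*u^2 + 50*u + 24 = (u + 1)*(u^3 + 9*u^2 + 26*u + 24) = (u + 1)*(u + 2)*(u^2 + 7*u + 12) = (u + 1)*(u + 2)*(u + 4)*(u + 3)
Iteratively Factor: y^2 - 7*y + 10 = (y - 2)*(y - 5)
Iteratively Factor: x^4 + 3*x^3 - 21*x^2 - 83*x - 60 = (x + 1)*(x^3 + 2*x^2 - 23*x - 60) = (x + 1)*(x + 4)*(x^2 - 2*x - 15) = (x - 5)*(x + 1)*(x + 4)*(x + 3)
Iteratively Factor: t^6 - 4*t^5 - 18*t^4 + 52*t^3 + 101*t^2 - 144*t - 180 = (t + 3)*(t^5 - 7*t^4 + 3*t^3 + 43*t^2 - 28*t - 60) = (t - 3)*(t + 3)*(t^4 - 4*t^3 - 9*t^2 + 16*t + 20) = (t - 3)*(t + 2)*(t + 3)*(t^3 - 6*t^2 + 3*t + 10) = (t - 3)*(t - 2)*(t + 2)*(t + 3)*(t^2 - 4*t - 5) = (t - 5)*(t - 3)*(t - 2)*(t + 2)*(t + 3)*(t + 1)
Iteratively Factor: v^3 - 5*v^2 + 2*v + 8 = (v - 2)*(v^2 - 3*v - 4) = (v - 4)*(v - 2)*(v + 1)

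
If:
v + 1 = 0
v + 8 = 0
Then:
No Solution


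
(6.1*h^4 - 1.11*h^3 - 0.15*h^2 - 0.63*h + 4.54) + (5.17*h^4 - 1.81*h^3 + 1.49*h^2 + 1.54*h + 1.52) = 11.27*h^4 - 2.92*h^3 + 1.34*h^2 + 0.91*h + 6.06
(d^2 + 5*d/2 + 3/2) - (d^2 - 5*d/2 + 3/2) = 5*d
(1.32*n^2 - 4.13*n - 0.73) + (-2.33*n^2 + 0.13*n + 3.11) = -1.01*n^2 - 4.0*n + 2.38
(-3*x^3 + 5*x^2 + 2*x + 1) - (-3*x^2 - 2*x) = -3*x^3 + 8*x^2 + 4*x + 1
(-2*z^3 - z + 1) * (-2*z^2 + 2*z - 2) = 4*z^5 - 4*z^4 + 6*z^3 - 4*z^2 + 4*z - 2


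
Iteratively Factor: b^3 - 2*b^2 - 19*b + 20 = (b - 5)*(b^2 + 3*b - 4) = (b - 5)*(b + 4)*(b - 1)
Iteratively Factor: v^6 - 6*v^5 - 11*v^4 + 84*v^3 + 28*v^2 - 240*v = (v - 4)*(v^5 - 2*v^4 - 19*v^3 + 8*v^2 + 60*v) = (v - 5)*(v - 4)*(v^4 + 3*v^3 - 4*v^2 - 12*v) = (v - 5)*(v - 4)*(v + 3)*(v^3 - 4*v) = v*(v - 5)*(v - 4)*(v + 3)*(v^2 - 4) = v*(v - 5)*(v - 4)*(v + 2)*(v + 3)*(v - 2)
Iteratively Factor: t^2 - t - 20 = (t + 4)*(t - 5)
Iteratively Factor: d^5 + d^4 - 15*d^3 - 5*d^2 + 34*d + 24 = (d + 4)*(d^4 - 3*d^3 - 3*d^2 + 7*d + 6) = (d - 2)*(d + 4)*(d^3 - d^2 - 5*d - 3) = (d - 2)*(d + 1)*(d + 4)*(d^2 - 2*d - 3) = (d - 3)*(d - 2)*(d + 1)*(d + 4)*(d + 1)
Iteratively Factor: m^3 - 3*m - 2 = (m + 1)*(m^2 - m - 2) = (m + 1)^2*(m - 2)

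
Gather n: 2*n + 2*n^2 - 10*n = 2*n^2 - 8*n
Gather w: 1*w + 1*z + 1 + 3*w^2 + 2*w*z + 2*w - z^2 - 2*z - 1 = 3*w^2 + w*(2*z + 3) - z^2 - z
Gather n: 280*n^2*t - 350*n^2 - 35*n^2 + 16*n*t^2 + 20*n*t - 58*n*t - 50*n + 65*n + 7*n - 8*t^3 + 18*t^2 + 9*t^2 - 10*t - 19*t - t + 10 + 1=n^2*(280*t - 385) + n*(16*t^2 - 38*t + 22) - 8*t^3 + 27*t^2 - 30*t + 11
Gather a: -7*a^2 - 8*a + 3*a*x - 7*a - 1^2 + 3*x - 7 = -7*a^2 + a*(3*x - 15) + 3*x - 8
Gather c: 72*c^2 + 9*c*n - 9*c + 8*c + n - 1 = 72*c^2 + c*(9*n - 1) + n - 1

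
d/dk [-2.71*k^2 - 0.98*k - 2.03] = -5.42*k - 0.98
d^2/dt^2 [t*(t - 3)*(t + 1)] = 6*t - 4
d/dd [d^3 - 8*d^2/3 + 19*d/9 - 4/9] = 3*d^2 - 16*d/3 + 19/9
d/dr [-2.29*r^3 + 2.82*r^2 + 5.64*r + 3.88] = -6.87*r^2 + 5.64*r + 5.64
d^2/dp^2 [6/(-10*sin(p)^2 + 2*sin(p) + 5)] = 12*(-200*sin(p)^4 + 30*sin(p)^3 + 198*sin(p)^2 - 55*sin(p) + 54)/(2*sin(p) + 5*cos(2*p))^3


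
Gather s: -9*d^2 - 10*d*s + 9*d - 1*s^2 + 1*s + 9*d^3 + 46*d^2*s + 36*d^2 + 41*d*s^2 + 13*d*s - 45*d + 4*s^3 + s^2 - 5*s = 9*d^3 + 27*d^2 + 41*d*s^2 - 36*d + 4*s^3 + s*(46*d^2 + 3*d - 4)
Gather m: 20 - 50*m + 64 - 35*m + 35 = 119 - 85*m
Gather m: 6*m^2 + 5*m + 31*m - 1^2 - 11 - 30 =6*m^2 + 36*m - 42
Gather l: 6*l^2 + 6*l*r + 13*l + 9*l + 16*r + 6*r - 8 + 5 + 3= 6*l^2 + l*(6*r + 22) + 22*r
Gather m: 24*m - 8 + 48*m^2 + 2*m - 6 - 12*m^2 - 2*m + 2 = 36*m^2 + 24*m - 12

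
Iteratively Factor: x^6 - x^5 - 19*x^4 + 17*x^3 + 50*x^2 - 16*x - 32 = (x + 1)*(x^5 - 2*x^4 - 17*x^3 + 34*x^2 + 16*x - 32) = (x + 1)^2*(x^4 - 3*x^3 - 14*x^2 + 48*x - 32) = (x - 4)*(x + 1)^2*(x^3 + x^2 - 10*x + 8) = (x - 4)*(x - 1)*(x + 1)^2*(x^2 + 2*x - 8) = (x - 4)*(x - 1)*(x + 1)^2*(x + 4)*(x - 2)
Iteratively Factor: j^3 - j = (j + 1)*(j^2 - j) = j*(j + 1)*(j - 1)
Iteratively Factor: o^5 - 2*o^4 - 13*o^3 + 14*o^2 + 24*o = (o - 4)*(o^4 + 2*o^3 - 5*o^2 - 6*o) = (o - 4)*(o + 3)*(o^3 - o^2 - 2*o) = o*(o - 4)*(o + 3)*(o^2 - o - 2) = o*(o - 4)*(o + 1)*(o + 3)*(o - 2)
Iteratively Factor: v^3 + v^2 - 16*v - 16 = (v + 1)*(v^2 - 16) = (v + 1)*(v + 4)*(v - 4)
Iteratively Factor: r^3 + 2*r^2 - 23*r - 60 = (r + 4)*(r^2 - 2*r - 15) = (r - 5)*(r + 4)*(r + 3)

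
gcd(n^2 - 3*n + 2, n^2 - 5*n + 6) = n - 2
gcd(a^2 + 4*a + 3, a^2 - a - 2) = a + 1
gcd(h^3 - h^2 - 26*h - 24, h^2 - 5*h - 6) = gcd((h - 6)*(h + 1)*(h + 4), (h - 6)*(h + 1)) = h^2 - 5*h - 6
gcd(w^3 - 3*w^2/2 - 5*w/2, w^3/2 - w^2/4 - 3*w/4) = w^2 + w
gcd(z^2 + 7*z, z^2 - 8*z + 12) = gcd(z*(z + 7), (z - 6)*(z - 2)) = 1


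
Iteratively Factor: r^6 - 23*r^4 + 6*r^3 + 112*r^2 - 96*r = (r)*(r^5 - 23*r^3 + 6*r^2 + 112*r - 96) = r*(r + 3)*(r^4 - 3*r^3 - 14*r^2 + 48*r - 32) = r*(r - 2)*(r + 3)*(r^3 - r^2 - 16*r + 16) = r*(r - 2)*(r + 3)*(r + 4)*(r^2 - 5*r + 4) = r*(r - 4)*(r - 2)*(r + 3)*(r + 4)*(r - 1)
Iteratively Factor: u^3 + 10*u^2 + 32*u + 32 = (u + 4)*(u^2 + 6*u + 8) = (u + 2)*(u + 4)*(u + 4)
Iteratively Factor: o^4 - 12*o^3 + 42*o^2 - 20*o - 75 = (o - 5)*(o^3 - 7*o^2 + 7*o + 15) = (o - 5)^2*(o^2 - 2*o - 3) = (o - 5)^2*(o - 3)*(o + 1)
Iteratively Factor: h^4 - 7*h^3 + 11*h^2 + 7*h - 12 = (h + 1)*(h^3 - 8*h^2 + 19*h - 12) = (h - 3)*(h + 1)*(h^2 - 5*h + 4) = (h - 4)*(h - 3)*(h + 1)*(h - 1)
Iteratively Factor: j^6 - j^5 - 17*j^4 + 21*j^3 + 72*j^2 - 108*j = (j - 2)*(j^5 + j^4 - 15*j^3 - 9*j^2 + 54*j) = (j - 3)*(j - 2)*(j^4 + 4*j^3 - 3*j^2 - 18*j) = (j - 3)*(j - 2)*(j + 3)*(j^3 + j^2 - 6*j) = (j - 3)*(j - 2)*(j + 3)^2*(j^2 - 2*j) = j*(j - 3)*(j - 2)*(j + 3)^2*(j - 2)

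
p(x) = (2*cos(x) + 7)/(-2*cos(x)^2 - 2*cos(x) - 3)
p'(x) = (-4*sin(x)*cos(x) - 2*sin(x))*(2*cos(x) + 7)/(-2*cos(x)^2 - 2*cos(x) - 3)^2 - 2*sin(x)/(-2*cos(x)^2 - 2*cos(x) - 3) = 4*(sin(x)^2 - 7*cos(x) - 3)*sin(x)/(2*cos(x) + cos(2*x) + 4)^2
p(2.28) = -2.24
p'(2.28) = 1.00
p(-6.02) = -1.31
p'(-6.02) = -0.22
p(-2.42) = -2.09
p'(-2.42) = -1.03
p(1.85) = -2.48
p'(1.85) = -0.08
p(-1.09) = -1.82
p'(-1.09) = 1.02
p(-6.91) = -1.45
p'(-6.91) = 0.56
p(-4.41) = -2.48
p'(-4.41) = -0.00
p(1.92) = -2.48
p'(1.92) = 0.16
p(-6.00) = -1.32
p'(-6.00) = -0.24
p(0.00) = -1.29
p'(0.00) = 0.00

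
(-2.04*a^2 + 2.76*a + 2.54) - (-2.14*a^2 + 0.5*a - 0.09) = 0.1*a^2 + 2.26*a + 2.63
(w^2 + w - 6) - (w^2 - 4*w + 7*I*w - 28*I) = 5*w - 7*I*w - 6 + 28*I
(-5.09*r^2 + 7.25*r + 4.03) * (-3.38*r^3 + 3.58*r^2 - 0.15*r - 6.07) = 17.2042*r^5 - 42.7272*r^4 + 13.0971*r^3 + 44.2362*r^2 - 44.612*r - 24.4621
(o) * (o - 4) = o^2 - 4*o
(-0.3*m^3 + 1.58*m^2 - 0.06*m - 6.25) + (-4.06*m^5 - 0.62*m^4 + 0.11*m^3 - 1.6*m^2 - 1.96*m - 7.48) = -4.06*m^5 - 0.62*m^4 - 0.19*m^3 - 0.02*m^2 - 2.02*m - 13.73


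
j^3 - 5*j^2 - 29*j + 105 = (j - 7)*(j - 3)*(j + 5)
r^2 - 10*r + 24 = (r - 6)*(r - 4)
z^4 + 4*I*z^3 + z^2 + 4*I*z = z*(z - I)*(z + I)*(z + 4*I)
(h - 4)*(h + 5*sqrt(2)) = h^2 - 4*h + 5*sqrt(2)*h - 20*sqrt(2)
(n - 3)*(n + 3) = n^2 - 9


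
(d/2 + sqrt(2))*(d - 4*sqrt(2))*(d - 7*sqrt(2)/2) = d^3/2 - 11*sqrt(2)*d^2/4 - d + 28*sqrt(2)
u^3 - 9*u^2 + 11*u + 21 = (u - 7)*(u - 3)*(u + 1)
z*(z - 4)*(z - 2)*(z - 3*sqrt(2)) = z^4 - 6*z^3 - 3*sqrt(2)*z^3 + 8*z^2 + 18*sqrt(2)*z^2 - 24*sqrt(2)*z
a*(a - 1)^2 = a^3 - 2*a^2 + a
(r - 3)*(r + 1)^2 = r^3 - r^2 - 5*r - 3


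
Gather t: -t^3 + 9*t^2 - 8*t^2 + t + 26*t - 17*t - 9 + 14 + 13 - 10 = -t^3 + t^2 + 10*t + 8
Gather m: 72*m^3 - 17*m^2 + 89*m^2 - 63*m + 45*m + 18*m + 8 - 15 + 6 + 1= 72*m^3 + 72*m^2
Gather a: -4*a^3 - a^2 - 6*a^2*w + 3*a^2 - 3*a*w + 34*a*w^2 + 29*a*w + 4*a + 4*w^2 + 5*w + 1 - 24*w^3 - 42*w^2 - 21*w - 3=-4*a^3 + a^2*(2 - 6*w) + a*(34*w^2 + 26*w + 4) - 24*w^3 - 38*w^2 - 16*w - 2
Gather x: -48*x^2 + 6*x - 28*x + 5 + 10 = -48*x^2 - 22*x + 15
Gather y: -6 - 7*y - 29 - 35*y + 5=-42*y - 30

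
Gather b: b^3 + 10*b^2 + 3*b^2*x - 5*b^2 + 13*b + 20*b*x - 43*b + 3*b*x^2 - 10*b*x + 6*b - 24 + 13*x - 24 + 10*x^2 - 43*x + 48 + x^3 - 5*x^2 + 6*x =b^3 + b^2*(3*x + 5) + b*(3*x^2 + 10*x - 24) + x^3 + 5*x^2 - 24*x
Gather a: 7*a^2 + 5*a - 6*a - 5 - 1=7*a^2 - a - 6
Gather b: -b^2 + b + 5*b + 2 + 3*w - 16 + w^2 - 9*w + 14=-b^2 + 6*b + w^2 - 6*w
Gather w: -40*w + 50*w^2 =50*w^2 - 40*w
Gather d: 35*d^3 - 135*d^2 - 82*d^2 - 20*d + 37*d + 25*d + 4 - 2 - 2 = 35*d^3 - 217*d^2 + 42*d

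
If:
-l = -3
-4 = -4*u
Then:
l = 3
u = 1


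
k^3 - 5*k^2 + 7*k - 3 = (k - 3)*(k - 1)^2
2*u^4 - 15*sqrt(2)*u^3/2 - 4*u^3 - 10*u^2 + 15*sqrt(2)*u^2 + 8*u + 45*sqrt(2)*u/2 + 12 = (u - 3)*(u - 4*sqrt(2))*(sqrt(2)*u + 1/2)*(sqrt(2)*u + sqrt(2))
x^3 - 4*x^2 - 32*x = x*(x - 8)*(x + 4)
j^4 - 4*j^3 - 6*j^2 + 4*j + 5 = (j - 5)*(j - 1)*(j + 1)^2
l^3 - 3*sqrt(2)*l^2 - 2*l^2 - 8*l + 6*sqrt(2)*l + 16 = (l - 2)*(l - 4*sqrt(2))*(l + sqrt(2))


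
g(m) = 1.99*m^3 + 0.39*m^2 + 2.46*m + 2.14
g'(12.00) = 871.50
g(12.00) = 3526.54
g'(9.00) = 493.05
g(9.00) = 1506.58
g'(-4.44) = 116.69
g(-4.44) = -175.28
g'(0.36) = 3.51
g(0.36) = 3.17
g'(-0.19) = 2.53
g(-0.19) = 1.67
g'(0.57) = 4.84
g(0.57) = 4.04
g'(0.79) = 6.80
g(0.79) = 5.31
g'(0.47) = 4.15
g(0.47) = 3.59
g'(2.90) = 54.93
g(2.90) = 61.09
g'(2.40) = 38.72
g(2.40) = 37.80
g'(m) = 5.97*m^2 + 0.78*m + 2.46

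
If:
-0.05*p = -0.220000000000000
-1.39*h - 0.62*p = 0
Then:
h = -1.96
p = 4.40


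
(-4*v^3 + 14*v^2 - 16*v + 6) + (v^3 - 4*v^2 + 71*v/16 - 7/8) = -3*v^3 + 10*v^2 - 185*v/16 + 41/8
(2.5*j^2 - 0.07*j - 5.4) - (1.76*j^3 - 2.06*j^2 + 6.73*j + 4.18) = -1.76*j^3 + 4.56*j^2 - 6.8*j - 9.58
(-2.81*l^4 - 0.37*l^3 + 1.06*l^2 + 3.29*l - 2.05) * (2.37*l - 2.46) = -6.6597*l^5 + 6.0357*l^4 + 3.4224*l^3 + 5.1897*l^2 - 12.9519*l + 5.043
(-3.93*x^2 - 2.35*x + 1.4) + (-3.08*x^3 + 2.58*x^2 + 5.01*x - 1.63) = -3.08*x^3 - 1.35*x^2 + 2.66*x - 0.23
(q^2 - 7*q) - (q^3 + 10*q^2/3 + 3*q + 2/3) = -q^3 - 7*q^2/3 - 10*q - 2/3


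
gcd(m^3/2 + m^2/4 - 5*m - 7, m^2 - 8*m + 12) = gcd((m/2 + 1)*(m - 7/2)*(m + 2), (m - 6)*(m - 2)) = 1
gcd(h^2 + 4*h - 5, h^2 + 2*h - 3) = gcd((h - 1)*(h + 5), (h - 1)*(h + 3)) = h - 1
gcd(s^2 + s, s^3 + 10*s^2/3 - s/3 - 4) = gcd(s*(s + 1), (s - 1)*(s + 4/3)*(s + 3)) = 1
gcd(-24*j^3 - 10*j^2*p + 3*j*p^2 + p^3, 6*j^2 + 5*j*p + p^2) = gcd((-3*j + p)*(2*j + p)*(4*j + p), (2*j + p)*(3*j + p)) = 2*j + p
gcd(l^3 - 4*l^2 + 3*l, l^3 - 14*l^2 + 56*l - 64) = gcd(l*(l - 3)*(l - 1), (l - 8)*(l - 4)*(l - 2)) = 1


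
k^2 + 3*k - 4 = (k - 1)*(k + 4)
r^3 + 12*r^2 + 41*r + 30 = (r + 1)*(r + 5)*(r + 6)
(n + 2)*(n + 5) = n^2 + 7*n + 10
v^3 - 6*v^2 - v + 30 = (v - 5)*(v - 3)*(v + 2)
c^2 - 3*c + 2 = (c - 2)*(c - 1)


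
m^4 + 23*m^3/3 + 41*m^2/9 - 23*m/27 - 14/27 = (m - 1/3)*(m + 1/3)*(m + 2/3)*(m + 7)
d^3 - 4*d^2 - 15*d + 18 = (d - 6)*(d - 1)*(d + 3)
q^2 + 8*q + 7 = (q + 1)*(q + 7)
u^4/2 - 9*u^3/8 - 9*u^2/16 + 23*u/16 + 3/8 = (u/2 + 1/2)*(u - 2)*(u - 3/2)*(u + 1/4)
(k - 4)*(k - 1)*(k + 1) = k^3 - 4*k^2 - k + 4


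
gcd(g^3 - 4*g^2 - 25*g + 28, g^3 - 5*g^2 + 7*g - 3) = g - 1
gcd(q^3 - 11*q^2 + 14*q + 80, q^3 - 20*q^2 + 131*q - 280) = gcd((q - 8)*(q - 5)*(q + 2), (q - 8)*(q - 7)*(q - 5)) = q^2 - 13*q + 40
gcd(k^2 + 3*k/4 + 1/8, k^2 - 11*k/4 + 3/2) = 1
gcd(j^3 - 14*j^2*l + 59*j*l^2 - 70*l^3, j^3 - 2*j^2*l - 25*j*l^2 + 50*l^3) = j^2 - 7*j*l + 10*l^2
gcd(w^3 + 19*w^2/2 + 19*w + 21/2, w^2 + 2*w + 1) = w + 1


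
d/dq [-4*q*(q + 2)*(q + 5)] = -12*q^2 - 56*q - 40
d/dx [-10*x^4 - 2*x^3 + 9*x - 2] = -40*x^3 - 6*x^2 + 9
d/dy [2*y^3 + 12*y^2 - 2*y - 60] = 6*y^2 + 24*y - 2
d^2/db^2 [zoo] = 0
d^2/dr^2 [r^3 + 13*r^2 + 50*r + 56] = 6*r + 26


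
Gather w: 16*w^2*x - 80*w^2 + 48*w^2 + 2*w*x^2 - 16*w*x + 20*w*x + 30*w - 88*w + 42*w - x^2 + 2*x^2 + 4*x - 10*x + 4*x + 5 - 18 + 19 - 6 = w^2*(16*x - 32) + w*(2*x^2 + 4*x - 16) + x^2 - 2*x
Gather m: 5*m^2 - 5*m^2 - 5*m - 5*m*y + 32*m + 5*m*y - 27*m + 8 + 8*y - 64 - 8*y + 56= 0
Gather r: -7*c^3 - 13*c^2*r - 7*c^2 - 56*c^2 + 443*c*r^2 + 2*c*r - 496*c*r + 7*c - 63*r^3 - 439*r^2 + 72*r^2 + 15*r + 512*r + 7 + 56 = -7*c^3 - 63*c^2 + 7*c - 63*r^3 + r^2*(443*c - 367) + r*(-13*c^2 - 494*c + 527) + 63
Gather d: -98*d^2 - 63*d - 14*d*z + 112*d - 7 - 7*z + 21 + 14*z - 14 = -98*d^2 + d*(49 - 14*z) + 7*z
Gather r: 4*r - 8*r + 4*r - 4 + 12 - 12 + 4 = 0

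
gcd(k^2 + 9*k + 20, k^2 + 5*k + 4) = k + 4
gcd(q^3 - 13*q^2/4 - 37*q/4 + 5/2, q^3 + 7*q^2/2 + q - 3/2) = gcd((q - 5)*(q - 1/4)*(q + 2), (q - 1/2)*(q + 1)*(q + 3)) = 1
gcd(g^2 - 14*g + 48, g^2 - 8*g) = g - 8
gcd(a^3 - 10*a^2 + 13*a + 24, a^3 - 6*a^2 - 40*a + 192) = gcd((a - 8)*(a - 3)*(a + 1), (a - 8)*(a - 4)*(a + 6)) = a - 8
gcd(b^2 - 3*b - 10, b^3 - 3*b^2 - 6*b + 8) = b + 2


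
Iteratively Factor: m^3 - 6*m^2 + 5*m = (m)*(m^2 - 6*m + 5) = m*(m - 5)*(m - 1)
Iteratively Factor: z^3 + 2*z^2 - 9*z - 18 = (z - 3)*(z^2 + 5*z + 6) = (z - 3)*(z + 3)*(z + 2)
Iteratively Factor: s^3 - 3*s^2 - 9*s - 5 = (s + 1)*(s^2 - 4*s - 5) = (s - 5)*(s + 1)*(s + 1)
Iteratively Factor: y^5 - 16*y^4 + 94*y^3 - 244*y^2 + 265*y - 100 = (y - 5)*(y^4 - 11*y^3 + 39*y^2 - 49*y + 20) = (y - 5)^2*(y^3 - 6*y^2 + 9*y - 4) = (y - 5)^2*(y - 4)*(y^2 - 2*y + 1) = (y - 5)^2*(y - 4)*(y - 1)*(y - 1)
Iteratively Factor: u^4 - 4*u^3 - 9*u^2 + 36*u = (u - 3)*(u^3 - u^2 - 12*u) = u*(u - 3)*(u^2 - u - 12) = u*(u - 3)*(u + 3)*(u - 4)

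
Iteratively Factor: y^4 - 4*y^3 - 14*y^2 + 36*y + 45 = (y + 1)*(y^3 - 5*y^2 - 9*y + 45) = (y + 1)*(y + 3)*(y^2 - 8*y + 15) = (y - 3)*(y + 1)*(y + 3)*(y - 5)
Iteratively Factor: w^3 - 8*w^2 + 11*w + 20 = (w + 1)*(w^2 - 9*w + 20) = (w - 4)*(w + 1)*(w - 5)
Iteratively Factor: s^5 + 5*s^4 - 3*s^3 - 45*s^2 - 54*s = (s - 3)*(s^4 + 8*s^3 + 21*s^2 + 18*s) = s*(s - 3)*(s^3 + 8*s^2 + 21*s + 18) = s*(s - 3)*(s + 3)*(s^2 + 5*s + 6) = s*(s - 3)*(s + 3)^2*(s + 2)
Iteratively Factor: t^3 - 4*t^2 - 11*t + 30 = (t - 2)*(t^2 - 2*t - 15) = (t - 5)*(t - 2)*(t + 3)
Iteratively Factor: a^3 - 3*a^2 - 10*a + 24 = (a + 3)*(a^2 - 6*a + 8) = (a - 2)*(a + 3)*(a - 4)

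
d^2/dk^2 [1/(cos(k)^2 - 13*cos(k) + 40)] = (-4*sin(k)^4 + 11*sin(k)^2 - 2275*cos(k)/4 + 39*cos(3*k)/4 + 251)/((cos(k) - 8)^3*(cos(k) - 5)^3)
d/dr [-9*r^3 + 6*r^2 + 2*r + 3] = -27*r^2 + 12*r + 2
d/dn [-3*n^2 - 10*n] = -6*n - 10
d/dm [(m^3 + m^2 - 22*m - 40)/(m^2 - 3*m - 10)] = 1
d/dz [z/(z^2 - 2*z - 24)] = (z^2 - 2*z*(z - 1) - 2*z - 24)/(-z^2 + 2*z + 24)^2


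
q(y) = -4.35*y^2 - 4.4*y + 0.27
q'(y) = -8.7*y - 4.4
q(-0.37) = 1.30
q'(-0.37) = -1.18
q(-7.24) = -195.89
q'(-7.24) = 58.59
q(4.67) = -115.15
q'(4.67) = -45.03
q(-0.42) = 1.35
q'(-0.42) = -0.75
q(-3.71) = -43.28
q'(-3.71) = 27.88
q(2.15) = -29.30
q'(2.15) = -23.10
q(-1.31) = -1.43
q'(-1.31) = 7.00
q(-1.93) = -7.44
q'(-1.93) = 12.39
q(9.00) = -391.68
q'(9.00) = -82.70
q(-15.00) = -912.48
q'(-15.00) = 126.10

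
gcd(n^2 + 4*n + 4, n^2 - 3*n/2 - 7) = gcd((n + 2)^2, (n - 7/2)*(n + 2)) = n + 2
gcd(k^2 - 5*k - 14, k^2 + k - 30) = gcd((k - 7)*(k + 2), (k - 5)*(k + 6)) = 1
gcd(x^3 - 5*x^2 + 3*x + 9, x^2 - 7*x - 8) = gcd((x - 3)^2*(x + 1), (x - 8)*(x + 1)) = x + 1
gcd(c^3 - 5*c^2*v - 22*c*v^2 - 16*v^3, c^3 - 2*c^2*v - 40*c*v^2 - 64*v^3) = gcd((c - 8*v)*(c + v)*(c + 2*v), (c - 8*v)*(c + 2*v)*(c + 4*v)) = -c^2 + 6*c*v + 16*v^2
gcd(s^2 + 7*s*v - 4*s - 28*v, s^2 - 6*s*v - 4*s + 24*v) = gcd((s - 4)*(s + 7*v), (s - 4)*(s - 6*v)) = s - 4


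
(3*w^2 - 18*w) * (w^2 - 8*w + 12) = 3*w^4 - 42*w^3 + 180*w^2 - 216*w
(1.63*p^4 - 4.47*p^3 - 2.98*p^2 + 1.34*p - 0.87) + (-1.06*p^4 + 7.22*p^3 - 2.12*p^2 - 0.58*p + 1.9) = 0.57*p^4 + 2.75*p^3 - 5.1*p^2 + 0.76*p + 1.03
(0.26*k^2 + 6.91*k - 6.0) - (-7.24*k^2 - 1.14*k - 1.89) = 7.5*k^2 + 8.05*k - 4.11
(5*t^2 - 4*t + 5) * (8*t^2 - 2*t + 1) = 40*t^4 - 42*t^3 + 53*t^2 - 14*t + 5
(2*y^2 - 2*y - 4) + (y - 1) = 2*y^2 - y - 5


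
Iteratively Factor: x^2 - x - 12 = (x + 3)*(x - 4)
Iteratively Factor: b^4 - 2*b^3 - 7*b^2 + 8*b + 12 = (b + 1)*(b^3 - 3*b^2 - 4*b + 12) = (b - 2)*(b + 1)*(b^2 - b - 6) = (b - 2)*(b + 1)*(b + 2)*(b - 3)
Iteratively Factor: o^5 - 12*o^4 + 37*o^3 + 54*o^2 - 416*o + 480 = (o - 4)*(o^4 - 8*o^3 + 5*o^2 + 74*o - 120) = (o - 5)*(o - 4)*(o^3 - 3*o^2 - 10*o + 24) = (o - 5)*(o - 4)*(o - 2)*(o^2 - o - 12) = (o - 5)*(o - 4)*(o - 2)*(o + 3)*(o - 4)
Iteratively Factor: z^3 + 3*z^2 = (z + 3)*(z^2) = z*(z + 3)*(z)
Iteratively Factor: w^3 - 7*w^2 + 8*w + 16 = (w - 4)*(w^2 - 3*w - 4) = (w - 4)*(w + 1)*(w - 4)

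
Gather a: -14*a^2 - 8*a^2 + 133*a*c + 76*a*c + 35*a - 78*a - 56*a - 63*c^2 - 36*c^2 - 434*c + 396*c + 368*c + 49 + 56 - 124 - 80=-22*a^2 + a*(209*c - 99) - 99*c^2 + 330*c - 99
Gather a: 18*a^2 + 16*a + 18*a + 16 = 18*a^2 + 34*a + 16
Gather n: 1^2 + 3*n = 3*n + 1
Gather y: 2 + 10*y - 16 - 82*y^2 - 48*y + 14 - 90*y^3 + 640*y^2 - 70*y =-90*y^3 + 558*y^2 - 108*y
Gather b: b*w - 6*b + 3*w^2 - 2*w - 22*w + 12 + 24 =b*(w - 6) + 3*w^2 - 24*w + 36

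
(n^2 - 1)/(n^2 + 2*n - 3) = (n + 1)/(n + 3)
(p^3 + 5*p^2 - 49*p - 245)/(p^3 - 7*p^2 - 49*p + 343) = (p + 5)/(p - 7)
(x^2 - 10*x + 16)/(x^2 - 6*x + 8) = (x - 8)/(x - 4)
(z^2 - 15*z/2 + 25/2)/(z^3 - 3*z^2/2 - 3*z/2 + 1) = (2*z^2 - 15*z + 25)/(2*z^3 - 3*z^2 - 3*z + 2)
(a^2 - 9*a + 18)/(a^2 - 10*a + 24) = (a - 3)/(a - 4)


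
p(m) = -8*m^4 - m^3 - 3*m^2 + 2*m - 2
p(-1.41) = -39.60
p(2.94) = -645.16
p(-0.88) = -10.20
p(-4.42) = -3036.47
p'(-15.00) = 107417.00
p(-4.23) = -2549.70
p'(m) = -32*m^3 - 3*m^2 - 6*m + 2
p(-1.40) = -38.67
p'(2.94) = -854.76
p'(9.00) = -23623.00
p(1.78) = -93.90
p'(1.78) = -198.66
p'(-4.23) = 2395.68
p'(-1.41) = 94.20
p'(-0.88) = 26.76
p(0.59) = -3.04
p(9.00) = -53444.00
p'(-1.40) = 92.33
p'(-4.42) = 2733.14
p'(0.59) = -9.16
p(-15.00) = -402332.00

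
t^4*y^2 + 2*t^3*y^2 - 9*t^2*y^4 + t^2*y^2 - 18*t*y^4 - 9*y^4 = (t - 3*y)*(t + 3*y)*(t*y + y)^2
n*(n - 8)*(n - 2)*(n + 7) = n^4 - 3*n^3 - 54*n^2 + 112*n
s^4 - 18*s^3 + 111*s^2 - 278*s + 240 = (s - 8)*(s - 5)*(s - 3)*(s - 2)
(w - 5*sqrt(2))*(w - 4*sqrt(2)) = w^2 - 9*sqrt(2)*w + 40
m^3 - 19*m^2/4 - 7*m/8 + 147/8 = (m - 7/2)*(m - 3)*(m + 7/4)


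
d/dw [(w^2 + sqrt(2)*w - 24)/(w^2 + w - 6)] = (-(2*w + 1)*(w^2 + sqrt(2)*w - 24) + (2*w + sqrt(2))*(w^2 + w - 6))/(w^2 + w - 6)^2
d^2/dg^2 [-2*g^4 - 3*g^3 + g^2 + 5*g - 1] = -24*g^2 - 18*g + 2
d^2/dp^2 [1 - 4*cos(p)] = 4*cos(p)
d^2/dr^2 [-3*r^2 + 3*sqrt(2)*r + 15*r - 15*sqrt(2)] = -6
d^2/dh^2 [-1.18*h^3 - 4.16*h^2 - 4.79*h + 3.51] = -7.08*h - 8.32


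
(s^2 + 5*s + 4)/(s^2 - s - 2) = (s + 4)/(s - 2)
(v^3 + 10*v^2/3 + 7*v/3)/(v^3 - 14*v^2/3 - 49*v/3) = (v + 1)/(v - 7)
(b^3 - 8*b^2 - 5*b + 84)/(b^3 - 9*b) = (b^2 - 11*b + 28)/(b*(b - 3))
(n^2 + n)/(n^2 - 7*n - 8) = n/(n - 8)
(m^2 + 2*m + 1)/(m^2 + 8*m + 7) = (m + 1)/(m + 7)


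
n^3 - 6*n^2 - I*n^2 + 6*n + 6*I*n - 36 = (n - 6)*(n - 3*I)*(n + 2*I)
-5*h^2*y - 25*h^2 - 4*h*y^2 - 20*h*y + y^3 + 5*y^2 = (-5*h + y)*(h + y)*(y + 5)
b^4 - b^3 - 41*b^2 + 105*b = b*(b - 5)*(b - 3)*(b + 7)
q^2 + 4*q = q*(q + 4)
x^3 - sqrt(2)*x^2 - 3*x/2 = x*(x - 3*sqrt(2)/2)*(x + sqrt(2)/2)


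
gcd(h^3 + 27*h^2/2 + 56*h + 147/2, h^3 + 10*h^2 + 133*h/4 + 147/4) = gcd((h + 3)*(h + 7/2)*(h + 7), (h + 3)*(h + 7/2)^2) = h^2 + 13*h/2 + 21/2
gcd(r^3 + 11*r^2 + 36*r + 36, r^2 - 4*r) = 1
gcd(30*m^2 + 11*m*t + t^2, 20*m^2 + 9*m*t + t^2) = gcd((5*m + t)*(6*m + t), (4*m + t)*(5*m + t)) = 5*m + t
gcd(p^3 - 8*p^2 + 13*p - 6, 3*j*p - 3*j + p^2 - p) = p - 1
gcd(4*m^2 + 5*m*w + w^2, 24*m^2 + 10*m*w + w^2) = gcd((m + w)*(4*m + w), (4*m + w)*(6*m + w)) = 4*m + w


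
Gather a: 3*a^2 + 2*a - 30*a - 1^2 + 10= 3*a^2 - 28*a + 9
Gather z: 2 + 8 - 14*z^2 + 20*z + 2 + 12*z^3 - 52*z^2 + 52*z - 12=12*z^3 - 66*z^2 + 72*z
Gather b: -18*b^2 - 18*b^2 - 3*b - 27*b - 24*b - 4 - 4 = -36*b^2 - 54*b - 8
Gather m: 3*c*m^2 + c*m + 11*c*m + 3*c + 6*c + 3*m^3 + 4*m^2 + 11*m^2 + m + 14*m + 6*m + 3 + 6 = 9*c + 3*m^3 + m^2*(3*c + 15) + m*(12*c + 21) + 9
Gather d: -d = -d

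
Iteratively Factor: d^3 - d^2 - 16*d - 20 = (d + 2)*(d^2 - 3*d - 10) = (d - 5)*(d + 2)*(d + 2)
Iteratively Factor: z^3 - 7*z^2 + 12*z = (z - 4)*(z^2 - 3*z) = z*(z - 4)*(z - 3)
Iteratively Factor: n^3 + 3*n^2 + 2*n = (n)*(n^2 + 3*n + 2) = n*(n + 2)*(n + 1)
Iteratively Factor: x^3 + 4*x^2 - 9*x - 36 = (x - 3)*(x^2 + 7*x + 12) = (x - 3)*(x + 3)*(x + 4)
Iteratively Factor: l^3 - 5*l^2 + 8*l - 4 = (l - 2)*(l^2 - 3*l + 2) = (l - 2)^2*(l - 1)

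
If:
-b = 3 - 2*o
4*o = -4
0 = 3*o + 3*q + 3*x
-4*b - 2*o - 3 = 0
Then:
No Solution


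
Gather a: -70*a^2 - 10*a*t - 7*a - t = -70*a^2 + a*(-10*t - 7) - t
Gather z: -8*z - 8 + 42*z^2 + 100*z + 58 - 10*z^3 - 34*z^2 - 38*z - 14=-10*z^3 + 8*z^2 + 54*z + 36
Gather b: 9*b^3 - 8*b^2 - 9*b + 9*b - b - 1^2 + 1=9*b^3 - 8*b^2 - b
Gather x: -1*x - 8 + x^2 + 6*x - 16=x^2 + 5*x - 24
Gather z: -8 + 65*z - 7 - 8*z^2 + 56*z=-8*z^2 + 121*z - 15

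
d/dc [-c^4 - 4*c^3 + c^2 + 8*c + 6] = -4*c^3 - 12*c^2 + 2*c + 8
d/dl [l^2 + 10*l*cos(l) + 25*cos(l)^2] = -10*l*sin(l) + 2*l - 25*sin(2*l) + 10*cos(l)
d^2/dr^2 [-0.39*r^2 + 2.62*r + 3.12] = -0.780000000000000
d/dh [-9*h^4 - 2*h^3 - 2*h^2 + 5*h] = -36*h^3 - 6*h^2 - 4*h + 5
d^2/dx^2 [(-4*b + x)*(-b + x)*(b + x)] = -8*b + 6*x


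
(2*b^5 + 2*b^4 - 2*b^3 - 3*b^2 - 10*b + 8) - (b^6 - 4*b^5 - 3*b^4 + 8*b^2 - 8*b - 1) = -b^6 + 6*b^5 + 5*b^4 - 2*b^3 - 11*b^2 - 2*b + 9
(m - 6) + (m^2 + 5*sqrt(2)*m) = m^2 + m + 5*sqrt(2)*m - 6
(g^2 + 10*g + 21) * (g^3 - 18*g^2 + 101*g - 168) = g^5 - 8*g^4 - 58*g^3 + 464*g^2 + 441*g - 3528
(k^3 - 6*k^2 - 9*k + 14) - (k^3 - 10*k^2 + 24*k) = 4*k^2 - 33*k + 14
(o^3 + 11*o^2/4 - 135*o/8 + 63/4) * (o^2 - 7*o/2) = o^5 - 3*o^4/4 - 53*o^3/2 + 1197*o^2/16 - 441*o/8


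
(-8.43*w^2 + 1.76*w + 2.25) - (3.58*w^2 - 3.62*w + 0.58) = -12.01*w^2 + 5.38*w + 1.67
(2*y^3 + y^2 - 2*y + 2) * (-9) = -18*y^3 - 9*y^2 + 18*y - 18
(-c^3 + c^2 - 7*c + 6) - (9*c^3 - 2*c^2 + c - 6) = -10*c^3 + 3*c^2 - 8*c + 12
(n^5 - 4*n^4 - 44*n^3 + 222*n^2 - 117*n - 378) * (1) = n^5 - 4*n^4 - 44*n^3 + 222*n^2 - 117*n - 378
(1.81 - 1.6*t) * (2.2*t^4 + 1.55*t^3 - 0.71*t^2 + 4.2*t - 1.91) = -3.52*t^5 + 1.502*t^4 + 3.9415*t^3 - 8.0051*t^2 + 10.658*t - 3.4571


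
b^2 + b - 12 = (b - 3)*(b + 4)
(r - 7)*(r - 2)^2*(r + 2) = r^4 - 9*r^3 + 10*r^2 + 36*r - 56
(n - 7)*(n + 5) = n^2 - 2*n - 35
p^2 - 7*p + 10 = (p - 5)*(p - 2)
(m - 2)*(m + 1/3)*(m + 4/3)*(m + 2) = m^4 + 5*m^3/3 - 32*m^2/9 - 20*m/3 - 16/9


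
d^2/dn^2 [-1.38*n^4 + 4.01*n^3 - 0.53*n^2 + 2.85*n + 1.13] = -16.56*n^2 + 24.06*n - 1.06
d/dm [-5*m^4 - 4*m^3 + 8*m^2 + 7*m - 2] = -20*m^3 - 12*m^2 + 16*m + 7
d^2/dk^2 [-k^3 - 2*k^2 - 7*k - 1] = -6*k - 4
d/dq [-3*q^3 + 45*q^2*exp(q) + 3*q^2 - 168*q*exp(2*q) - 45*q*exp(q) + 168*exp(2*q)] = 45*q^2*exp(q) - 9*q^2 - 336*q*exp(2*q) + 45*q*exp(q) + 6*q + 168*exp(2*q) - 45*exp(q)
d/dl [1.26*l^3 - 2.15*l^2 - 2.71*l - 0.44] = 3.78*l^2 - 4.3*l - 2.71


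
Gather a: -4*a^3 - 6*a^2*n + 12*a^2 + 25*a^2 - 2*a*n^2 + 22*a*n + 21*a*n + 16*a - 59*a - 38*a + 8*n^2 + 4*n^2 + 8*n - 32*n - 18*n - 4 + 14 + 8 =-4*a^3 + a^2*(37 - 6*n) + a*(-2*n^2 + 43*n - 81) + 12*n^2 - 42*n + 18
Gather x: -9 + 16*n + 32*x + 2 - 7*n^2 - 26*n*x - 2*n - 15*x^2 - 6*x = -7*n^2 + 14*n - 15*x^2 + x*(26 - 26*n) - 7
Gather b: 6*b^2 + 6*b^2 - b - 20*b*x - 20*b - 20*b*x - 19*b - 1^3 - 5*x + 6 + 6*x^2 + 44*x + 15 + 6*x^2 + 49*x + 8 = 12*b^2 + b*(-40*x - 40) + 12*x^2 + 88*x + 28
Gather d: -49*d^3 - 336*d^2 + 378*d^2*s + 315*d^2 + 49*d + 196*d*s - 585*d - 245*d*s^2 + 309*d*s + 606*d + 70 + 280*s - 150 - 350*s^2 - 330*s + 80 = -49*d^3 + d^2*(378*s - 21) + d*(-245*s^2 + 505*s + 70) - 350*s^2 - 50*s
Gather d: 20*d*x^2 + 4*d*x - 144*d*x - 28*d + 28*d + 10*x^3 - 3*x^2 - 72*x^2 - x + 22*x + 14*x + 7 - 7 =d*(20*x^2 - 140*x) + 10*x^3 - 75*x^2 + 35*x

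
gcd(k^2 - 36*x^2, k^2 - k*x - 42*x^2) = k + 6*x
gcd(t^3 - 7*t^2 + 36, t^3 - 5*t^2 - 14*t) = t + 2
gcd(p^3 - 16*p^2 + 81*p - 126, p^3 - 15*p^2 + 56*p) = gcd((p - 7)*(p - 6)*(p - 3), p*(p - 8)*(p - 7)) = p - 7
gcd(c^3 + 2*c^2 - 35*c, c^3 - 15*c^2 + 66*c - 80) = c - 5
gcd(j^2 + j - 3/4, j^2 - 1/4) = j - 1/2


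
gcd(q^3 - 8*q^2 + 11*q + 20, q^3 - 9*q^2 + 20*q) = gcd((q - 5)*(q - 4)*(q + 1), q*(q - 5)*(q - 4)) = q^2 - 9*q + 20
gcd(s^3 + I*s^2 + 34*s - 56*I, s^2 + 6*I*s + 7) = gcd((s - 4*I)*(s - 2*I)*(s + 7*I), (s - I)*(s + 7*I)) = s + 7*I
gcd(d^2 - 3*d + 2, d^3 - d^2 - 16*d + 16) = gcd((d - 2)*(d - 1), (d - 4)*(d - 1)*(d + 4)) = d - 1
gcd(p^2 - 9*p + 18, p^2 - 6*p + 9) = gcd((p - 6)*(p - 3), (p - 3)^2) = p - 3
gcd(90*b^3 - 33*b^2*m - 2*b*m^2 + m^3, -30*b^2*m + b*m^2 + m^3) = 30*b^2 - b*m - m^2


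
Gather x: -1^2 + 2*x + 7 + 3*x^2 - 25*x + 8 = 3*x^2 - 23*x + 14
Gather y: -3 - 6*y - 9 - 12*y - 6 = -18*y - 18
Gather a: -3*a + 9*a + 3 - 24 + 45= 6*a + 24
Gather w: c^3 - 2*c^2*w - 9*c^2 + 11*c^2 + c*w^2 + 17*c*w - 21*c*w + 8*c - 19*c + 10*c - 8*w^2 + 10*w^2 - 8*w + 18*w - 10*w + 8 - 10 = c^3 + 2*c^2 - c + w^2*(c + 2) + w*(-2*c^2 - 4*c) - 2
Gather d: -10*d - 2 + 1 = -10*d - 1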